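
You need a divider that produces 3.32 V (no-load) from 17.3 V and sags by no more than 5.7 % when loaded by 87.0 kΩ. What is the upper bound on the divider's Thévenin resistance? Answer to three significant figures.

Loading drop = R_th/(R_th + R_L) ≤ 0.0570, so R_th ≤ R_L · ε/(1−ε) = 87.0 kΩ × 0.0570/0.9430 = 5.26 kΩ.
(Any R1, R2 with R2/(R1+R2) = 0.192 and R1‖R2 ≤ 5.26 kΩ will meet the spec.)

R_th ≤ 5.26 kΩ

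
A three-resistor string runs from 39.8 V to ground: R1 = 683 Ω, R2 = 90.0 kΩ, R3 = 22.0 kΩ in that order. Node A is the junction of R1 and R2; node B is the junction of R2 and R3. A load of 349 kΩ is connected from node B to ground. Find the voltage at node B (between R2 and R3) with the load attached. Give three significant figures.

At node B, R3 is in parallel with the load: R3‖R_L = 20700 Ω.
Below node A the resistance is R2 + (R3‖R_L) = 110700 Ω, so V_A = 39.8 × 110700/111400 = 39.56 V.
Then V_B = V_A × (R3‖R_L)/(R2 + R3‖R_L) = 39.56 × 20700/110700 = 7.40 V.

V ≈ 7.40 V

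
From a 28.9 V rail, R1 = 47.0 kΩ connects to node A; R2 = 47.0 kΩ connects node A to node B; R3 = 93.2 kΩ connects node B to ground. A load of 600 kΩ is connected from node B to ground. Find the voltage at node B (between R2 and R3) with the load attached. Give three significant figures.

At node B, R3 is in parallel with the load: R3‖R_L = 80.67 kΩ.
Below node A the resistance is R2 + (R3‖R_L) = 127.7 kΩ, so V_A = 28.9 × 127.7/174.7 = 21.12 V.
Then V_B = V_A × (R3‖R_L)/(R2 + R3‖R_L) = 21.12 × 80.67/127.7 = 13.3 V.

V ≈ 13.3 V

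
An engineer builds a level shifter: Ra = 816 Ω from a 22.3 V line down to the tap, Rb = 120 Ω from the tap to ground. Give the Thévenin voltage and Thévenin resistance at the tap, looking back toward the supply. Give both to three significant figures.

V_th = 2.86 V, R_th = 105 Ω

V_th is the open-circuit tap voltage: 22.3 × 120/(816 + 120) = 2.86 V.
With the supply zeroed, Ra and Rb appear in parallel from the tap: R_th = Ra‖Rb = (816 × 120)/936.0 = 105 Ω.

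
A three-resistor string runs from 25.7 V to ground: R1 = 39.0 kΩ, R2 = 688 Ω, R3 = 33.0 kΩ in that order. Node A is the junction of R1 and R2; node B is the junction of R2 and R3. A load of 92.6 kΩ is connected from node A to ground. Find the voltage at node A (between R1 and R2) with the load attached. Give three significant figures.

Below node A the series string R2+R3 = 33690 Ω sits in parallel with the 92600 Ω load: 24700 Ω.
V_A = 25.7 × 24700/(39000 + 24700) = 9.97 V.

V ≈ 9.97 V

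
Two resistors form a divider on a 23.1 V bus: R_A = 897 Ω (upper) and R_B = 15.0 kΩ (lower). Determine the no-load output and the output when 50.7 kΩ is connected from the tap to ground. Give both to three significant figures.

Open-circuit: V = 23.1 × 15000/(897 + 15000) = 21.8 V.
With the load, R_B becomes R_B‖R_L = 11580 Ω, so V = 23.1 × 11580/12470 = 21.4 V.

Unloaded: 21.8 V; loaded: 21.4 V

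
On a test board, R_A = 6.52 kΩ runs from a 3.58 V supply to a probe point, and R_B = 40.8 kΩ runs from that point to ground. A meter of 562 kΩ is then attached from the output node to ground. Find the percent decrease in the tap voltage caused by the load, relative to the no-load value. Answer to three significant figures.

The divider's output (Thévenin) resistance is R_A‖R_B = 5.622 kΩ.
Fractional drop under load = R_th/(R_th + R_L) = 5.622 / (5.622 + 562) = 0.009904.
So the output falls by 0.990 %.

0.990 %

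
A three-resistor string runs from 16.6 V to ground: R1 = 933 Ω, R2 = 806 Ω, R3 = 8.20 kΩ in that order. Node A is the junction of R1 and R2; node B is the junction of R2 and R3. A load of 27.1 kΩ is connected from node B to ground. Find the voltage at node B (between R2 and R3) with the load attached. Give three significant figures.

At node B, R3 is in parallel with the load: R3‖R_L = 6295 Ω.
Below node A the resistance is R2 + (R3‖R_L) = 7101 Ω, so V_A = 16.6 × 7101/8034 = 14.67 V.
Then V_B = V_A × (R3‖R_L)/(R2 + R3‖R_L) = 14.67 × 6295/7101 = 13.0 V.

V ≈ 13.0 V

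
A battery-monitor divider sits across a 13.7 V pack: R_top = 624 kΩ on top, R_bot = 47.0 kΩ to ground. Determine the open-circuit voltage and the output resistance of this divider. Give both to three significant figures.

V_th = 0.960 V, R_th = 43.7 kΩ

V_th is the open-circuit tap voltage: 13.7 × 47.0/(624 + 47.0) = 0.960 V.
With the supply zeroed, R_top and R_bot appear in parallel from the tap: R_th = R_top‖R_bot = (624 × 47.0)/671.0 = 43.7 kΩ.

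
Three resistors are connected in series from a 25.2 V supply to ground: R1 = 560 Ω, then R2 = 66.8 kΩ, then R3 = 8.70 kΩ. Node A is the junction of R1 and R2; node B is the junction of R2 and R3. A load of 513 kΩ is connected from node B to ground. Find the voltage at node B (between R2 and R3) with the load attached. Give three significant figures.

At node B, R3 is in parallel with the load: R3‖R_L = 8555 Ω.
Below node A the resistance is R2 + (R3‖R_L) = 75350 Ω, so V_A = 25.2 × 75350/75910 = 25.01 V.
Then V_B = V_A × (R3‖R_L)/(R2 + R3‖R_L) = 25.01 × 8555/75350 = 2.84 V.

V ≈ 2.84 V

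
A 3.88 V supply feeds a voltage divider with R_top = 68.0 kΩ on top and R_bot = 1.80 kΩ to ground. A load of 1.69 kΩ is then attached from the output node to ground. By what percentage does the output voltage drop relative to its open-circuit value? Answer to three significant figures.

50.9 %

The divider's output (Thévenin) resistance is R_top‖R_bot = 1.754 kΩ.
Fractional drop under load = R_th/(R_th + R_L) = 1.754 / (1.754 + 1.69) = 0.5092.
So the output falls by 50.9 %.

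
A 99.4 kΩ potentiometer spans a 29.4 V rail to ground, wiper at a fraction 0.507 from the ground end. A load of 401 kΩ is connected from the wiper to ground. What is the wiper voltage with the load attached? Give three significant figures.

V ≈ 14.0 V

The wiper splits the pot into (1−α)R = 49.00 kΩ above and αR = 50.40 kΩ below.
Lower section ‖ load = 44.77 kΩ.
V_wiper = 29.4 × 44.77/(49.00 + 44.77) = 14.0 V.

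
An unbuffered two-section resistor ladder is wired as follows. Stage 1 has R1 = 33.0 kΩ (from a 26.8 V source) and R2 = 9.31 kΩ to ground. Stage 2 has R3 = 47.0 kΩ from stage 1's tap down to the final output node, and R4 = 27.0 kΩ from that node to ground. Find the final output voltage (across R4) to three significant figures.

V_out ≈ 1.96 V

Stage 2 presents R3+R4 = 74.00 kΩ as a load on stage 1's tap.
Stage 1's lower leg becomes R2‖(R3+R4) = 8.270 kΩ, so V_mid = 26.8 × 8.270/41.27 = 5.370 V.
Stage 2 is itself unloaded: V_out = V_mid × R4/(R3+R4) = 5.370 × 27.0/74.00 = 1.96 V.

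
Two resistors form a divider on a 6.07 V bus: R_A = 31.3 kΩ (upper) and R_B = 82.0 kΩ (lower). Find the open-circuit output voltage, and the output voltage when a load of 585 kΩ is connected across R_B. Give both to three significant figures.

Unloaded: 4.39 V; loaded: 4.23 V

Open-circuit: V = 6.07 × 82.0/(31.3 + 82.0) = 4.39 V.
With the load, R_B becomes R_B‖R_L = 71.92 kΩ, so V = 6.07 × 71.92/103.2 = 4.23 V.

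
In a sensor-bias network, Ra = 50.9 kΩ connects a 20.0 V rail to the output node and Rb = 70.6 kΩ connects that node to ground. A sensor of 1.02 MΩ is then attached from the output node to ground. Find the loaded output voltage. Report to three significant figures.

The load sits in parallel with Rb: Rb‖R_L = (70.6 × 1020) / (70.6 + 1020) = 66.03 kΩ.
V_out = 20.0 × 66.03 / (50.9 + 66.03) = 20.0 × 66.03/116.9 = 11.3 V.

V_out ≈ 11.3 V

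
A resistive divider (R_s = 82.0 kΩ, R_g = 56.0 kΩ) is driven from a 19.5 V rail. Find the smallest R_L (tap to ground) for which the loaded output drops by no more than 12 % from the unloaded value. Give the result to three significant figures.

Output resistance R_th = R_s‖R_g = (82.0 × 56.0)/138.0 = 33.28 kΩ.
The fractional drop is R_th/(R_th + R_L); requiring this ≤ 0.120 gives R_L ≥ R_th(1/0.120 − 1) = 33.28 × 7.333 = 244 kΩ.

R_L(min) ≈ 244 kΩ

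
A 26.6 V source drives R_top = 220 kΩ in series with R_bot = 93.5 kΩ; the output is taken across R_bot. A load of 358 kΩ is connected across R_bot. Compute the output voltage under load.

V_out ≈ 6.70 V

The load sits in parallel with R_bot: R_bot‖R_L = (93.5 × 358) / (93.5 + 358) = 74.14 kΩ.
V_out = 26.6 × 74.14 / (220 + 74.14) = 26.6 × 74.14/294.1 = 6.70 V.
(Unloaded it would have been 7.93 V.)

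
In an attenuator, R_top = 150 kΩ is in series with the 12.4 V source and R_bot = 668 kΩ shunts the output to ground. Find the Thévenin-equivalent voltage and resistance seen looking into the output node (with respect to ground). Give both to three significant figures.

V_th = 10.1 V, R_th = 122 kΩ

V_th is the open-circuit tap voltage: 12.4 × 668/(150 + 668) = 10.1 V.
With the supply zeroed, R_top and R_bot appear in parallel from the tap: R_th = R_top‖R_bot = (150 × 668)/818.0 = 122 kΩ.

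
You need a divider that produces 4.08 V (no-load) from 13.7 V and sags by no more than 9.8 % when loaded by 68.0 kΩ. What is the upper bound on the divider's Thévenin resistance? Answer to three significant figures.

Loading drop = R_th/(R_th + R_L) ≤ 0.0980, so R_th ≤ R_L · ε/(1−ε) = 68.0 kΩ × 0.0980/0.9020 = 7.39 kΩ.
(Any R1, R2 with R2/(R1+R2) = 0.298 and R1‖R2 ≤ 7.39 kΩ will meet the spec.)

R_th ≤ 7.39 kΩ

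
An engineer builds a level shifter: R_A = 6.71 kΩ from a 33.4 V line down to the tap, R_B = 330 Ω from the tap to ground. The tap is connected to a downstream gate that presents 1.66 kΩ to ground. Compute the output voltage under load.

The load sits in parallel with R_B: R_B‖R_L = (330 × 1660) / (330 + 1660) = 275.3 Ω.
V_out = 33.4 × 275.3 / (6710 + 275.3) = 33.4 × 275.3/6985 = 1.32 V.

V_out ≈ 1.32 V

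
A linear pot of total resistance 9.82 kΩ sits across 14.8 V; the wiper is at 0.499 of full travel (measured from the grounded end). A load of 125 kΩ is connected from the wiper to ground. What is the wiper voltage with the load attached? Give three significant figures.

The wiper splits the pot into (1−α)R = 4.920 kΩ above and αR = 4.900 kΩ below.
Lower section ‖ load = 4.715 kΩ.
V_wiper = 14.8 × 4.715/(4.920 + 4.715) = 7.24 V.

V ≈ 7.24 V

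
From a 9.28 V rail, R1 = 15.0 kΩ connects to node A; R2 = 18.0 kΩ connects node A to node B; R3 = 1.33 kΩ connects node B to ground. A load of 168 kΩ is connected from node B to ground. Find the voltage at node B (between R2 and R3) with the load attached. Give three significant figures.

At node B, R3 is in parallel with the load: R3‖R_L = 1.320 kΩ.
Below node A the resistance is R2 + (R3‖R_L) = 19.32 kΩ, so V_A = 9.28 × 19.32/34.32 = 5.224 V.
Then V_B = V_A × (R3‖R_L)/(R2 + R3‖R_L) = 5.224 × 1.320/19.32 = 0.357 V.

V ≈ 0.357 V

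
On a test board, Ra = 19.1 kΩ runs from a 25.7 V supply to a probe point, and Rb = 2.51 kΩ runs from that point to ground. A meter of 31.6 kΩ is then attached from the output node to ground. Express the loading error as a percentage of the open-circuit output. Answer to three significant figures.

The divider's output (Thévenin) resistance is Ra‖Rb = 2.218 kΩ.
Fractional drop under load = R_th/(R_th + R_L) = 2.218 / (2.218 + 31.6) = 0.06560.
So the output falls by 6.56 %.

6.56 %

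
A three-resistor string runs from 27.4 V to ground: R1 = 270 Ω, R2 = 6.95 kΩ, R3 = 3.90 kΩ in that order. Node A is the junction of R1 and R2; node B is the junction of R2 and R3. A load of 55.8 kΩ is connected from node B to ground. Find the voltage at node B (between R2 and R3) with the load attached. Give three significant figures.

At node B, R3 is in parallel with the load: R3‖R_L = 3645 Ω.
Below node A the resistance is R2 + (R3‖R_L) = 10600 Ω, so V_A = 27.4 × 10600/10870 = 26.72 V.
Then V_B = V_A × (R3‖R_L)/(R2 + R3‖R_L) = 26.72 × 3645/10600 = 9.19 V.

V ≈ 9.19 V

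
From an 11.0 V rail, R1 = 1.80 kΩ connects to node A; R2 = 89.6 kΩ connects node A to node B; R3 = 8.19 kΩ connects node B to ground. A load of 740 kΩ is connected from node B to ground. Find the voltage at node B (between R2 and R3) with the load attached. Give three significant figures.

At node B, R3 is in parallel with the load: R3‖R_L = 8.100 kΩ.
Below node A the resistance is R2 + (R3‖R_L) = 97.70 kΩ, so V_A = 11.0 × 97.70/99.50 = 10.80 V.
Then V_B = V_A × (R3‖R_L)/(R2 + R3‖R_L) = 10.80 × 8.100/97.70 = 0.896 V.

V ≈ 0.896 V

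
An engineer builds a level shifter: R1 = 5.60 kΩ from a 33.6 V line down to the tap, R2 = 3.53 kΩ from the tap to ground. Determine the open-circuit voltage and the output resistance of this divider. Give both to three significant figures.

V_th = 13.0 V, R_th = 2.17 kΩ

V_th is the open-circuit tap voltage: 33.6 × 3.53/(5.60 + 3.53) = 13.0 V.
With the supply zeroed, R1 and R2 appear in parallel from the tap: R_th = R1‖R2 = (5.60 × 3.53)/9.130 = 2.17 kΩ.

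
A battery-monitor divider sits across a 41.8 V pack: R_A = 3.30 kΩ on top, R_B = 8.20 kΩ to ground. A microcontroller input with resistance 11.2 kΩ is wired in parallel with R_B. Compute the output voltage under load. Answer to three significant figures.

V_out ≈ 24.6 V

The load sits in parallel with R_B: R_B‖R_L = (8.20 × 11.2) / (8.20 + 11.2) = 4.734 kΩ.
V_out = 41.8 × 4.734 / (3.30 + 4.734) = 41.8 × 4.734/8.034 = 24.6 V.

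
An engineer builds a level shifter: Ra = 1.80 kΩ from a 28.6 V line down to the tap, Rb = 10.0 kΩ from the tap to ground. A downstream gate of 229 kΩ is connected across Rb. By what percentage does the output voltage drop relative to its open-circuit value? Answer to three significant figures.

The divider's output (Thévenin) resistance is Ra‖Rb = 1.525 kΩ.
Fractional drop under load = R_th/(R_th + R_L) = 1.525 / (1.525 + 229) = 0.006617.
So the output falls by 0.662 %.

0.662 %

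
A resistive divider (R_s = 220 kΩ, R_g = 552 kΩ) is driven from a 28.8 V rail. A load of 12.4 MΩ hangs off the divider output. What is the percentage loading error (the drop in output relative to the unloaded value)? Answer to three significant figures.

1.25 %

The divider's output (Thévenin) resistance is R_s‖R_g = 157.3 kΩ.
Fractional drop under load = R_th/(R_th + R_L) = 157.3 / (157.3 + 12400) = 0.01253.
So the output falls by 1.25 %.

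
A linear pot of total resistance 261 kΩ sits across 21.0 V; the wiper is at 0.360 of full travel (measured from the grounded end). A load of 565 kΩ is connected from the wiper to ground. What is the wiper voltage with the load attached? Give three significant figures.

V ≈ 6.83 V

The wiper splits the pot into (1−α)R = 167.0 kΩ above and αR = 93.96 kΩ below.
Lower section ‖ load = 80.56 kΩ.
V_wiper = 21.0 × 80.56/(167.0 + 80.56) = 6.83 V.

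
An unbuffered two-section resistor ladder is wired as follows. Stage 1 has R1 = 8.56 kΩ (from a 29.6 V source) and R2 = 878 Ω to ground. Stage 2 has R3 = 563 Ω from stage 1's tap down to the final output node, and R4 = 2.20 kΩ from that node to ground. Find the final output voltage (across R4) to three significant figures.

Stage 2 presents R3+R4 = 2763 Ω as a load on stage 1's tap.
Stage 1's lower leg becomes R2‖(R3+R4) = 666.3 Ω, so V_mid = 29.6 × 666.3/9226 = 2.138 V.
Stage 2 is itself unloaded: V_out = V_mid × R4/(R3+R4) = 2.138 × 2200/2763 = 1.70 V.

V_out ≈ 1.70 V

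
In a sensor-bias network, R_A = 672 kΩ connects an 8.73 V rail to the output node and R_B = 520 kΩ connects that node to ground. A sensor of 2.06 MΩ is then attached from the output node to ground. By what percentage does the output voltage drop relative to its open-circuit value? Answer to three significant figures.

12.5 %

Unloaded V = 8.73 × 520/1192 = 3.8084 V.
Loaded: R_B‖R_L = 415.2 kΩ, giving V = 8.73 × 415.2/1087 = 3.3339 V.
Drop = (3.8084 − 3.3339) / 3.8084 = 12.5 %.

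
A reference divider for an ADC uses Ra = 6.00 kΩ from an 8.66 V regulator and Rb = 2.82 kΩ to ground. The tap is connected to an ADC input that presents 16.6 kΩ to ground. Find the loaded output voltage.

The load sits in parallel with Rb: Rb‖R_L = (2.82 × 16.6) / (2.82 + 16.6) = 2.411 kΩ.
V_out = 8.66 × 2.411 / (6.00 + 2.411) = 8.66 × 2.411/8.411 = 2.48 V.
(Unloaded it would have been 2.77 V.)

V_out ≈ 2.48 V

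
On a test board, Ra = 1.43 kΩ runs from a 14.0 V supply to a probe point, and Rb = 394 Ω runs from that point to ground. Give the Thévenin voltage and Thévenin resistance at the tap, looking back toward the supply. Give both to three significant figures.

V_th = 3.02 V, R_th = 309 Ω

V_th is the open-circuit tap voltage: 14.0 × 394/(1430 + 394) = 3.02 V.
With the supply zeroed, Ra and Rb appear in parallel from the tap: R_th = Ra‖Rb = (1430 × 394)/1824 = 309 Ω.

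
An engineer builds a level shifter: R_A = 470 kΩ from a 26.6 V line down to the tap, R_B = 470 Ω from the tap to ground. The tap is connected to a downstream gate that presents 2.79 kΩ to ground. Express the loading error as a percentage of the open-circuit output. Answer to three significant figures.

The divider's output (Thévenin) resistance is R_A‖R_B = 469.5 Ω.
Fractional drop under load = R_th/(R_th + R_L) = 469.5 / (469.5 + 2790) = 0.1440.
So the output falls by 14.4 %.

14.4 %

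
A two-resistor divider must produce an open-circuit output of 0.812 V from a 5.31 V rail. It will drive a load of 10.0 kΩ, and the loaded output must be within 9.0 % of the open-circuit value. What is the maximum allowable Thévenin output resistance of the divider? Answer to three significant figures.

R_th ≤ 989 Ω

Loading drop = R_th/(R_th + R_L) ≤ 0.0900, so R_th ≤ R_L · ε/(1−ε) = 10.0 kΩ × 0.0900/0.9100 = 989 Ω.
(Any R1, R2 with R2/(R1+R2) = 0.153 and R1‖R2 ≤ 989 Ω will meet the spec.)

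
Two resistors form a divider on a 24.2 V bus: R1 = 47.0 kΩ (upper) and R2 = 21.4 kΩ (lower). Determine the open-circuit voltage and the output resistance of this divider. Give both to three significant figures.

V_th = 7.57 V, R_th = 14.7 kΩ

V_th is the open-circuit tap voltage: 24.2 × 21.4/(47.0 + 21.4) = 7.57 V.
With the supply zeroed, R1 and R2 appear in parallel from the tap: R_th = R1‖R2 = (47.0 × 21.4)/68.40 = 14.7 kΩ.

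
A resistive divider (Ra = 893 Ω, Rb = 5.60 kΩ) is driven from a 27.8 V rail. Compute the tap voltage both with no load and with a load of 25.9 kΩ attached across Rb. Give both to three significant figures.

Open-circuit: V = 27.8 × 5600/(893 + 5600) = 24.0 V.
With the load, Rb becomes Rb‖R_L = 4604 Ω, so V = 27.8 × 4604/5497 = 23.3 V.

Unloaded: 24.0 V; loaded: 23.3 V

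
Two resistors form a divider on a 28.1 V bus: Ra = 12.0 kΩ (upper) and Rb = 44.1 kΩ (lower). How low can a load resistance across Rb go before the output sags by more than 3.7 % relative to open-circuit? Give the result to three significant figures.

R_L(min) ≈ 246 kΩ

Output resistance R_th = Ra‖Rb = (12.0 × 44.1)/56.10 = 9.433 kΩ.
The fractional drop is R_th/(R_th + R_L); requiring this ≤ 0.0370 gives R_L ≥ R_th(1/0.0370 − 1) = 9.433 × 26.03 = 246 kΩ.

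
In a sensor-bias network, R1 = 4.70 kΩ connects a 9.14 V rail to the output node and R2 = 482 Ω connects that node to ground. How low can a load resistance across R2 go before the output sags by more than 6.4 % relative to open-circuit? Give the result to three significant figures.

Output resistance R_th = R1‖R2 = (4700 × 482)/5182 = 437.2 Ω.
The fractional drop is R_th/(R_th + R_L); requiring this ≤ 0.0640 gives R_L ≥ R_th(1/0.0640 − 1) = 437.2 × 14.62 = 6.39 kΩ.

R_L(min) ≈ 6.39 kΩ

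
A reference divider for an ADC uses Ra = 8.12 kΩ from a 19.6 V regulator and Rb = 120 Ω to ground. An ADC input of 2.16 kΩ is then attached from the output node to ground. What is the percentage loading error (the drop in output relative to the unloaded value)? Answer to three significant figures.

5.19 %

The divider's output (Thévenin) resistance is Ra‖Rb = 118.3 Ω.
Fractional drop under load = R_th/(R_th + R_L) = 118.3 / (118.3 + 2160) = 0.05190.
So the output falls by 5.19 %.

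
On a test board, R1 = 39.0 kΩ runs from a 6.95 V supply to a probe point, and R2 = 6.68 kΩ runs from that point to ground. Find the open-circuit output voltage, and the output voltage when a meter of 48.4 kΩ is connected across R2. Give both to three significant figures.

Open-circuit: V = 6.95 × 6.68/(39.0 + 6.68) = 1.02 V.
With the load, R2 becomes R2‖R_L = 5.870 kΩ, so V = 6.95 × 5.870/44.87 = 0.909 V.

Unloaded: 1.02 V; loaded: 0.909 V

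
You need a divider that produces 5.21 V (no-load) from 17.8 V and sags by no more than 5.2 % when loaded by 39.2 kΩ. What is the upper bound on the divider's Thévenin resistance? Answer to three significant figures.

R_th ≤ 2.15 kΩ

Loading drop = R_th/(R_th + R_L) ≤ 0.0520, so R_th ≤ R_L · ε/(1−ε) = 39.2 kΩ × 0.0520/0.9480 = 2.15 kΩ.
(Any R1, R2 with R2/(R1+R2) = 0.293 and R1‖R2 ≤ 2.15 kΩ will meet the spec.)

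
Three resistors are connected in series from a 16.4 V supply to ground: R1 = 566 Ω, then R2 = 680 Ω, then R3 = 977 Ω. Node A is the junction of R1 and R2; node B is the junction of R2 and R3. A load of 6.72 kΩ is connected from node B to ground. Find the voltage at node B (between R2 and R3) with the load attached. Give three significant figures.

At node B, R3 is in parallel with the load: R3‖R_L = 853.0 Ω.
Below node A the resistance is R2 + (R3‖R_L) = 1533 Ω, so V_A = 16.4 × 1533/2099 = 11.98 V.
Then V_B = V_A × (R3‖R_L)/(R2 + R3‖R_L) = 11.98 × 853.0/1533 = 6.66 V.

V ≈ 6.66 V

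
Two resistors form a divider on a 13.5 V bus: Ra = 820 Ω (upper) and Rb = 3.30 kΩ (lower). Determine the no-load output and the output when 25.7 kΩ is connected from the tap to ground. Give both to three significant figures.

Open-circuit: V = 13.5 × 3300/(820 + 3300) = 10.8 V.
With the load, Rb becomes Rb‖R_L = 2924 Ω, so V = 13.5 × 2924/3744 = 10.5 V.

Unloaded: 10.8 V; loaded: 10.5 V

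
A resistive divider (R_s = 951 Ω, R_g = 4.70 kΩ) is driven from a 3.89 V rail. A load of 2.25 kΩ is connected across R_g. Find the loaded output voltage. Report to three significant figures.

The load sits in parallel with R_g: R_g‖R_L = (4700 × 2250) / (4700 + 2250) = 1522 Ω.
V_out = 3.89 × 1522 / (951 + 1522) = 3.89 × 1522/2473 = 2.39 V.

V_out ≈ 2.39 V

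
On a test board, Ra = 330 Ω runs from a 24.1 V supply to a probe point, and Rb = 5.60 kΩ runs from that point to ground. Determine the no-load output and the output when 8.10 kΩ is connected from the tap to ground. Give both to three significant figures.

Open-circuit: V = 24.1 × 5600/(330 + 5600) = 22.8 V.
With the load, Rb becomes Rb‖R_L = 3311 Ω, so V = 24.1 × 3311/3641 = 21.9 V.

Unloaded: 22.8 V; loaded: 21.9 V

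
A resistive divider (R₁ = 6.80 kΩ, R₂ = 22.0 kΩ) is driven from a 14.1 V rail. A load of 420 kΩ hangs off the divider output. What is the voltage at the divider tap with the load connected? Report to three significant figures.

The load sits in parallel with R₂: R₂‖R_L = (22.0 × 420) / (22.0 + 420) = 20.90 kΩ.
V_out = 14.1 × 20.90 / (6.80 + 20.90) = 14.1 × 20.90/27.70 = 10.6 V.

V_out ≈ 10.6 V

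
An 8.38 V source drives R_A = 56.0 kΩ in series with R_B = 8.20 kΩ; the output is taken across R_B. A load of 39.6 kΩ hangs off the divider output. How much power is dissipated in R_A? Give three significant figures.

Total resistance from the source is R_A + (R_B‖R_L) = 62.79 kΩ, so I = 8.38/62.79 kΩ = 0.1335 mA.
P = I²·R_A = (0.1335 mA)² × 56.0 kΩ = 0.997 mW.

P ≈ 0.997 mW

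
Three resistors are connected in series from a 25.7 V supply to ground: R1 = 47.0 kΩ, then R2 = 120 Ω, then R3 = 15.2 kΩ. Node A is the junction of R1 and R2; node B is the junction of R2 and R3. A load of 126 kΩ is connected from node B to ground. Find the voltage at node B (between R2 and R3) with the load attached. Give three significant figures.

At node B, R3 is in parallel with the load: R3‖R_L = 13560 Ω.
Below node A the resistance is R2 + (R3‖R_L) = 13680 Ω, so V_A = 25.7 × 13680/60680 = 5.795 V.
Then V_B = V_A × (R3‖R_L)/(R2 + R3‖R_L) = 5.795 × 13560/13680 = 5.74 V.

V ≈ 5.74 V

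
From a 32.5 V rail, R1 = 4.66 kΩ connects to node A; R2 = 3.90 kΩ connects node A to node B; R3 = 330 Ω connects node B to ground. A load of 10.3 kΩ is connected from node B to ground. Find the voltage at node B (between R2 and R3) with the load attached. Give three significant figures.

At node B, R3 is in parallel with the load: R3‖R_L = 319.8 Ω.
Below node A the resistance is R2 + (R3‖R_L) = 4220 Ω, so V_A = 32.5 × 4220/8880 = 15.44 V.
Then V_B = V_A × (R3‖R_L)/(R2 + R3‖R_L) = 15.44 × 319.8/4220 = 1.17 V.

V ≈ 1.17 V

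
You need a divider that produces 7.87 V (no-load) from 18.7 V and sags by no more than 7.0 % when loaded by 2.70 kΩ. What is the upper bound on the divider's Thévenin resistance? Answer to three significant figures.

Loading drop = R_th/(R_th + R_L) ≤ 0.0700, so R_th ≤ R_L · ε/(1−ε) = 2.70 kΩ × 0.0700/0.9300 = 203 Ω.

R_th ≤ 203 Ω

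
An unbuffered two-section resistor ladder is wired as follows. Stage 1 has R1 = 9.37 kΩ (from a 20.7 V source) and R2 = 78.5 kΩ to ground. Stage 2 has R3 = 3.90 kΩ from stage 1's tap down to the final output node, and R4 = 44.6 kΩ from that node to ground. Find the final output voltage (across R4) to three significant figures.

Stage 2 presents R3+R4 = 48.50 kΩ as a load on stage 1's tap.
Stage 1's lower leg becomes R2‖(R3+R4) = 29.98 kΩ, so V_mid = 20.7 × 29.98/39.35 = 15.77 V.
Stage 2 is itself unloaded: V_out = V_mid × R4/(R3+R4) = 15.77 × 44.6/48.50 = 14.5 V.

V_out ≈ 14.5 V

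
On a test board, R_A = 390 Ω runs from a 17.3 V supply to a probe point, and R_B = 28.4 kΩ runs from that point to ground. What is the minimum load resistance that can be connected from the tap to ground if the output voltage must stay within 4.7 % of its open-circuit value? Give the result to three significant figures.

R_L(min) ≈ 7.80 kΩ

Output resistance R_th = R_A‖R_B = (390 × 28400)/28790 = 384.7 Ω.
The fractional drop is R_th/(R_th + R_L); requiring this ≤ 0.0470 gives R_L ≥ R_th(1/0.0470 − 1) = 384.7 × 20.28 = 7.80 kΩ.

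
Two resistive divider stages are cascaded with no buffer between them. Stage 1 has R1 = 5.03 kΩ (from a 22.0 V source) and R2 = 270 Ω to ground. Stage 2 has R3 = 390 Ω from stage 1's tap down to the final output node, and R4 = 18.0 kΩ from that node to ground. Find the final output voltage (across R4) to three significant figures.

V_out ≈ 1.08 V

Stage 2 presents R3+R4 = 18390 Ω as a load on stage 1's tap.
Stage 1's lower leg becomes R2‖(R3+R4) = 266.1 Ω, so V_mid = 22.0 × 266.1/5296 = 1.105 V.
Stage 2 is itself unloaded: V_out = V_mid × R4/(R3+R4) = 1.105 × 18000/18390 = 1.08 V.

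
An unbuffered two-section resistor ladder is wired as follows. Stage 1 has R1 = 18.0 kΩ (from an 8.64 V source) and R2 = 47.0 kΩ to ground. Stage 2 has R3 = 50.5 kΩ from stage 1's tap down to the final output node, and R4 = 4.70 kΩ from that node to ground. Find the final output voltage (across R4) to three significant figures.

V_out ≈ 0.430 V

Stage 2 presents R3+R4 = 55.20 kΩ as a load on stage 1's tap.
Stage 1's lower leg becomes R2‖(R3+R4) = 25.39 kΩ, so V_mid = 8.64 × 25.39/43.39 = 5.055 V.
Stage 2 is itself unloaded: V_out = V_mid × R4/(R3+R4) = 5.055 × 4.70/55.20 = 0.430 V.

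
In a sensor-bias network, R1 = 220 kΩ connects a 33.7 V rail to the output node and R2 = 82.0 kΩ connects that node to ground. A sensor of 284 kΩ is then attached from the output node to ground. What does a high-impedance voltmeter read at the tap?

The load sits in parallel with R2: R2‖R_L = (82.0 × 284) / (82.0 + 284) = 63.63 kΩ.
V_out = 33.7 × 63.63 / (220 + 63.63) = 33.7 × 63.63/283.6 = 7.56 V.

V_out ≈ 7.56 V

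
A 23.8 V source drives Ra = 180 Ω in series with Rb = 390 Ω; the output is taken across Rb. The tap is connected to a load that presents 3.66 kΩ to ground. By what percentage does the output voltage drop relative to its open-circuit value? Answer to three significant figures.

The divider's output (Thévenin) resistance is Ra‖Rb = 123.2 Ω.
Fractional drop under load = R_th/(R_th + R_L) = 123.2 / (123.2 + 3660) = 0.03255.
So the output falls by 3.26 %.

3.26 %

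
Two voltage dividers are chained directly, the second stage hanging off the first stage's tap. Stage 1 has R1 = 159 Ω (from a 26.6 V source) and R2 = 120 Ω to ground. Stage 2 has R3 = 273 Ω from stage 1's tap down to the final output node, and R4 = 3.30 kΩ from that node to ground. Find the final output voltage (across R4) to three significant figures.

Stage 2 presents R3+R4 = 3573 Ω as a load on stage 1's tap.
Stage 1's lower leg becomes R2‖(R3+R4) = 116.1 Ω, so V_mid = 26.6 × 116.1/275.1 = 11.23 V.
Stage 2 is itself unloaded: V_out = V_mid × R4/(R3+R4) = 11.23 × 3300/3573 = 10.4 V.

V_out ≈ 10.4 V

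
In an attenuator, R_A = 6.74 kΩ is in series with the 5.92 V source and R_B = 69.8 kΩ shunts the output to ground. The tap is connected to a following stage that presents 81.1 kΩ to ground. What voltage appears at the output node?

V_out ≈ 5.02 V

The load sits in parallel with R_B: R_B‖R_L = (69.8 × 81.1) / (69.8 + 81.1) = 37.51 kΩ.
V_out = 5.92 × 37.51 / (6.74 + 37.51) = 5.92 × 37.51/44.25 = 5.02 V.
(Unloaded it would have been 5.40 V.)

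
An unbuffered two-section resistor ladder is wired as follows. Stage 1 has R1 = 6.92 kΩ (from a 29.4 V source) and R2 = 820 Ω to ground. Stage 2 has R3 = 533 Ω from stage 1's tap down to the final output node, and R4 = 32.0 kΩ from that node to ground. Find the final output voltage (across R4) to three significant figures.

Stage 2 presents R3+R4 = 32530 Ω as a load on stage 1's tap.
Stage 1's lower leg becomes R2‖(R3+R4) = 799.8 Ω, so V_mid = 29.4 × 799.8/7720 = 3.046 V.
Stage 2 is itself unloaded: V_out = V_mid × R4/(R3+R4) = 3.046 × 32000/32530 = 3.00 V.

V_out ≈ 3.00 V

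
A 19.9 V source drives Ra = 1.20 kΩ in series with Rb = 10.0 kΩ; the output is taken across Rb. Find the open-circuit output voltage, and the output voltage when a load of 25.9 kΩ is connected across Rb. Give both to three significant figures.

Unloaded: 17.8 V; loaded: 17.1 V

Open-circuit: V = 19.9 × 10.0/(1.20 + 10.0) = 17.8 V.
With the load, Rb becomes Rb‖R_L = 7.214 kΩ, so V = 19.9 × 7.214/8.414 = 17.1 V.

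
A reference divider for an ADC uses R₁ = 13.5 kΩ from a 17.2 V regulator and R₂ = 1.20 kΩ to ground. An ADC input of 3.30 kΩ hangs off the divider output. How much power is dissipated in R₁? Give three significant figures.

P ≈ 19.3 mW

Total resistance from the source is R₁ + (R₂‖R_L) = 14.38 kΩ, so I = 17.2/14.38 kΩ = 1.196 mA.
P = I²·R₁ = (1.196 mA)² × 13.5 kΩ = 19.3 mW.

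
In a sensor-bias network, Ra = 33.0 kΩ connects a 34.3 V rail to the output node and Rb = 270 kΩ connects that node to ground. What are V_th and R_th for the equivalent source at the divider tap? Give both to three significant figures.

V_th is the open-circuit tap voltage: 34.3 × 270/(33.0 + 270) = 30.6 V.
With the supply zeroed, Ra and Rb appear in parallel from the tap: R_th = Ra‖Rb = (33.0 × 270)/303.0 = 29.4 kΩ.

V_th = 30.6 V, R_th = 29.4 kΩ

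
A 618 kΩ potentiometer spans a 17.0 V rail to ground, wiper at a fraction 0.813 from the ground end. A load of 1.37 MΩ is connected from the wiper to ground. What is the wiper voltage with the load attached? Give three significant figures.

V ≈ 12.9 V

The wiper splits the pot into (1−α)R = 115.6 kΩ above and αR = 502.4 kΩ below.
Lower section ‖ load = 367.6 kΩ.
V_wiper = 17.0 × 367.6/(115.6 + 367.6) = 12.9 V.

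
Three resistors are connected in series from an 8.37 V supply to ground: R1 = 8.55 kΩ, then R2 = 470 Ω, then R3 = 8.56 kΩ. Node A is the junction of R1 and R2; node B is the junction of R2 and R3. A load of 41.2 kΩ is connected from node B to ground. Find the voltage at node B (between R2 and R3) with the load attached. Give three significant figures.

V ≈ 3.68 V

At node B, R3 is in parallel with the load: R3‖R_L = 7087 Ω.
Below node A the resistance is R2 + (R3‖R_L) = 7557 Ω, so V_A = 8.37 × 7557/16110 = 3.927 V.
Then V_B = V_A × (R3‖R_L)/(R2 + R3‖R_L) = 3.927 × 7087/7557 = 3.68 V.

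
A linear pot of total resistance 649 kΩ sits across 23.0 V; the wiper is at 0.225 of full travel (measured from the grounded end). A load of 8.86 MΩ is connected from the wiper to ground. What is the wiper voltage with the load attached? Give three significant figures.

V ≈ 5.11 V

The wiper splits the pot into (1−α)R = 503.0 kΩ above and αR = 146.0 kΩ below.
Lower section ‖ load = 143.7 kΩ.
V_wiper = 23.0 × 143.7/(503.0 + 143.7) = 5.11 V.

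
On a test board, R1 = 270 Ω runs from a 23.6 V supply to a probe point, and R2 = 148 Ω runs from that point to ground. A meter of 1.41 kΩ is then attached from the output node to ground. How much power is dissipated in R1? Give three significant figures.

P ≈ 922 mW

Total resistance from the source is R1 + (R2‖R_L) = 403.9 Ω, so I = 23.6/403.9 Ω = 58.42 mA.
P = I²·R1 = (58.42 mA)² × 270 Ω = 922 mW.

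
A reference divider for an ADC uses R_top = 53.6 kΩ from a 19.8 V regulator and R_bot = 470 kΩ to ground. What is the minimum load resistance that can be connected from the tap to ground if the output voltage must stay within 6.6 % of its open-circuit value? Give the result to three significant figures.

Output resistance R_th = R_top‖R_bot = (53.6 × 470)/523.6 = 48.11 kΩ.
The fractional drop is R_th/(R_th + R_L); requiring this ≤ 0.0660 gives R_L ≥ R_th(1/0.0660 − 1) = 48.11 × 14.15 = 681 kΩ.

R_L(min) ≈ 681 kΩ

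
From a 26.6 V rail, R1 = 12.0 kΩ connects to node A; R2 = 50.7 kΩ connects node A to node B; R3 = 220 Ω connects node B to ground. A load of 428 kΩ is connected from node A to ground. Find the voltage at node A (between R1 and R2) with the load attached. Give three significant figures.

V ≈ 21.0 V

Below node A the series string R2+R3 = 50920 Ω sits in parallel with the 428000 Ω load: 45510 Ω.
V_A = 26.6 × 45510/(12000 + 45510) = 21.0 V.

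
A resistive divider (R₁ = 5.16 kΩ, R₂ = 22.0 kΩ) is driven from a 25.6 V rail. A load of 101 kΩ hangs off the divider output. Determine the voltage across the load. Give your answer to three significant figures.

The load sits in parallel with R₂: R₂‖R_L = (22.0 × 101) / (22.0 + 101) = 18.07 kΩ.
V_out = 25.6 × 18.07 / (5.16 + 18.07) = 25.6 × 18.07/23.23 = 19.9 V.

V_out ≈ 19.9 V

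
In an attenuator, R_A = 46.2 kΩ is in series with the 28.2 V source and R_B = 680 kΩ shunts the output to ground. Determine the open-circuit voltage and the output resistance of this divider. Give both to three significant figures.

V_th = 26.4 V, R_th = 43.3 kΩ

V_th is the open-circuit tap voltage: 28.2 × 680/(46.2 + 680) = 26.4 V.
With the supply zeroed, R_A and R_B appear in parallel from the tap: R_th = R_A‖R_B = (46.2 × 680)/726.2 = 43.3 kΩ.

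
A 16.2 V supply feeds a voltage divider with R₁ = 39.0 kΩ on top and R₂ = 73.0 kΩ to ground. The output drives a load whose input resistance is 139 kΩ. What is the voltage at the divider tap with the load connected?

V_out ≈ 8.93 V

The load sits in parallel with R₂: R₂‖R_L = (73.0 × 139) / (73.0 + 139) = 47.86 kΩ.
V_out = 16.2 × 47.86 / (39.0 + 47.86) = 16.2 × 47.86/86.86 = 8.93 V.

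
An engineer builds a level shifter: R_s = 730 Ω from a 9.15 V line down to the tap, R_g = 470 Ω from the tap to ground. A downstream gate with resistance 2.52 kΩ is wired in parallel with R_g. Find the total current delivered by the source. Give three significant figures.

I ≈ 8.13 mA

R_g‖R_L = 396.1 Ω, so the source sees R_s + R_g‖R_L = 1126 Ω.
I = 9.15 V / 1126 Ω = 8.13 mA.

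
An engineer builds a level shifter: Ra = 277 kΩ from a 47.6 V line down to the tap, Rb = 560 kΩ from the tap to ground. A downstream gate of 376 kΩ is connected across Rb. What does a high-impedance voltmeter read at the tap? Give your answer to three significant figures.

V_out ≈ 21.3 V

The load sits in parallel with Rb: Rb‖R_L = (560 × 376) / (560 + 376) = 225.0 kΩ.
V_out = 47.6 × 225.0 / (277 + 225.0) = 47.6 × 225.0/502.0 = 21.3 V.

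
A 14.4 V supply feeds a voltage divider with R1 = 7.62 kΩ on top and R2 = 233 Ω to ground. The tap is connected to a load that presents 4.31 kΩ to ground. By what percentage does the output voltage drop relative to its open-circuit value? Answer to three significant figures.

4.98 %

The divider's output (Thévenin) resistance is R1‖R2 = 226.1 Ω.
Fractional drop under load = R_th/(R_th + R_L) = 226.1 / (226.1 + 4310) = 0.04984.
So the output falls by 4.98 %.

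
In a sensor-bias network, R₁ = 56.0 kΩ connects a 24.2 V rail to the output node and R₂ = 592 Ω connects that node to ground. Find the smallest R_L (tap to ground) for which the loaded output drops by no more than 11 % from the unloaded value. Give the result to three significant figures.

R_L(min) ≈ 4.74 kΩ

Output resistance R_th = R₁‖R₂ = (56000 × 592)/56590 = 585.8 Ω.
The fractional drop is R_th/(R_th + R_L); requiring this ≤ 0.110 gives R_L ≥ R_th(1/0.110 − 1) = 585.8 × 8.091 = 4.74 kΩ.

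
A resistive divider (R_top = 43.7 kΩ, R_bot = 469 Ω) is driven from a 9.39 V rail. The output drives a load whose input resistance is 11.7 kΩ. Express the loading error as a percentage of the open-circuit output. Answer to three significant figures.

The divider's output (Thévenin) resistance is R_top‖R_bot = 464.0 Ω.
Fractional drop under load = R_th/(R_th + R_L) = 464.0 / (464.0 + 11700) = 0.03815.
So the output falls by 3.81 %.

3.81 %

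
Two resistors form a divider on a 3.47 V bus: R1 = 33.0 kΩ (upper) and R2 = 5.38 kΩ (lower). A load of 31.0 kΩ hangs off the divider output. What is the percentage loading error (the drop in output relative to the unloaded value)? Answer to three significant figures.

13.0 %

Unloaded V = 3.47 × 5.38/38.38 = 0.48641 V.
Loaded: R2‖R_L = 4.584 kΩ, giving V = 3.47 × 4.584/37.58 = 0.42326 V.
Drop = (0.48641 − 0.42326) / 0.48641 = 13.0 %.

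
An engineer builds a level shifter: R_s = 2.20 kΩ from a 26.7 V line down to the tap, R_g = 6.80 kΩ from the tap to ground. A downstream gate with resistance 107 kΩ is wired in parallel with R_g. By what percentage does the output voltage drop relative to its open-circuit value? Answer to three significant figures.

The divider's output (Thévenin) resistance is R_s‖R_g = 1.662 kΩ.
Fractional drop under load = R_th/(R_th + R_L) = 1.662 / (1.662 + 107) = 0.01530.
So the output falls by 1.53 %.

1.53 %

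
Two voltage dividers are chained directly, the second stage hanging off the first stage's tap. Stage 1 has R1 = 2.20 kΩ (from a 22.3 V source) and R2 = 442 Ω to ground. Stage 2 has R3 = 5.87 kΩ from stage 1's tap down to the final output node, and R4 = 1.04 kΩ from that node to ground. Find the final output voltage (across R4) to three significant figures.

Stage 2 presents R3+R4 = 6910 Ω as a load on stage 1's tap.
Stage 1's lower leg becomes R2‖(R3+R4) = 415.4 Ω, so V_mid = 22.3 × 415.4/2615 = 3.542 V.
Stage 2 is itself unloaded: V_out = V_mid × R4/(R3+R4) = 3.542 × 1040/6910 = 0.533 V.

V_out ≈ 0.533 V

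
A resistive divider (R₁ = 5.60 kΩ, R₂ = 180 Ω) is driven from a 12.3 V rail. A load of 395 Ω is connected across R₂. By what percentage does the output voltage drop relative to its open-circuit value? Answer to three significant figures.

Unloaded V = 12.3 × 180/5780 = 0.3830 V.
Loaded: R₂‖R_L = 123.7 Ω, giving V = 12.3 × 123.7/5724 = 0.2657 V.
Drop = (0.3830 − 0.2657) / 0.3830 = 30.6 %.

30.6 %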